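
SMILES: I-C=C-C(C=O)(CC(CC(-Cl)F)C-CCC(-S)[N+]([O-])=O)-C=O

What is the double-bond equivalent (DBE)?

Molecular formula from the SMILES: C13H18ClFINO4S.
DoU = (2C + 2 + N − H − X)/2 = (2·13 + 2 + 1 − 18 − 3)/2 = 8/2 = 4.
(Structurally: 0 ring(s) + 4 π bond(s) = 4.)

4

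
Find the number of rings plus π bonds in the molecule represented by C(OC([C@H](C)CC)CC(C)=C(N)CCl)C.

1

Molecular formula from the SMILES: C12H24ClNO.
DoU = (2C + 2 + N − H − X)/2 = (2·12 + 2 + 1 − 24 − 1)/2 = 2/2 = 1.
(Structurally: 0 ring(s) + 1 π bond(s) = 1.)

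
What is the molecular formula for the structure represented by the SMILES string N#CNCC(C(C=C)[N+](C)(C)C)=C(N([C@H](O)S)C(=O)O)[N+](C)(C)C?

Heavy atoms from the SMILES: 15 C, 5 N, 3 O, 1 S.
Implicit hydrogens by atom environment:
  6 × C: 3 H each → 18
  4 × C: no H
  3 × C: 1 H each → 3
  2 × C: 2 H each → 4
  2 × N: no H
  2 × N (charge +1): no H
  2 × O: 1 H each → 2
  1 × N: 1 H
  1 × O: no H
  1 × S: 1 H
  Total hydrogens = 29.
Net charge +2.
Molecular formula: [C15H29N5O3S]2+

[C15H29N5O3S]2+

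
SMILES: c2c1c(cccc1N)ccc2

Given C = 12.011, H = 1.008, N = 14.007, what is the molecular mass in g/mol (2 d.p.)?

Molecular formula: C10H9N.
M = 10×12.011 + 9×1.008 + 1×14.007 = 143.19 g/mol.

143.19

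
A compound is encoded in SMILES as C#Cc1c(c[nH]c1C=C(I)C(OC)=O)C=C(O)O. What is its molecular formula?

Heavy atoms from the SMILES: 12 C, 1 I, 1 N, 4 O.
Implicit hydrogens by atom environment:
  4 × C: no H
  3 × C: 1 H each → 3
  3 × C (aromatic): no H
  2 × O: 1 H each → 2
  2 × O: no H
  1 × C: 3 H
  1 × C (aromatic): 1 H
  1 × I: no H
  1 × N (aromatic): 1 H
  Total hydrogens = 10.
Molecular formula: C12H10INO4

C12H10INO4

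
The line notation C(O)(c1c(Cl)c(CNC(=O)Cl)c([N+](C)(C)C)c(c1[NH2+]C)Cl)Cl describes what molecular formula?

[C13H19Cl4N3O2]2+

Heavy atoms from the SMILES: 13 C, 4 Cl, 3 N, 2 O.
Implicit hydrogens by atom environment:
  6 × C (aromatic): no H
  4 × C: 3 H each → 12
  4 × Cl: no H
  1 × C: 2 H
  1 × C: 1 H
  1 × C: no H
  1 × N (charge +1): 2 H
  1 × N: 1 H
  1 × N (charge +1): no H
  1 × O: 1 H
  1 × O: no H
  Total hydrogens = 19.
Net charge +2.
Molecular formula: [C13H19Cl4N3O2]2+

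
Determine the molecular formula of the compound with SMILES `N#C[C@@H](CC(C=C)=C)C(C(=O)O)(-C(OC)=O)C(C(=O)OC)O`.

C14H17NO7

Heavy atoms from the SMILES: 14 C, 1 N, 7 O.
Implicit hydrogens by atom environment:
  6 × C: no H
  5 × O: no H
  3 × C: 2 H each → 6
  3 × C: 1 H each → 3
  2 × C: 3 H each → 6
  2 × O: 1 H each → 2
  1 × N: no H
  Total hydrogens = 17.
Molecular formula: C14H17NO7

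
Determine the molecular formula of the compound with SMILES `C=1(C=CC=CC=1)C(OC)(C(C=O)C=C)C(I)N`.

Heavy atoms from the SMILES: 13 C, 1 I, 1 N, 2 O.
Implicit hydrogens by atom environment:
  5 × C (aromatic): 1 H each → 5
  4 × C: 1 H each → 4
  2 × O: no H
  1 × C: 3 H
  1 × C: 2 H
  1 × C: no H
  1 × C (aromatic): no H
  1 × I: no H
  1 × N: 2 H
  Total hydrogens = 16.
Molecular formula: C13H16INO2

C13H16INO2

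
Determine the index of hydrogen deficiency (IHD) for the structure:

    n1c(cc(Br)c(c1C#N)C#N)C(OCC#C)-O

Molecular formula from the SMILES: C11H6BrN3O2.
DoU = (2C + 2 + N − H − X)/2 = (2·11 + 2 + 3 − 6 − 1)/2 = 20/2 = 10.
(Structurally: 1 ring(s) + 9 π bond(s) = 10.)

10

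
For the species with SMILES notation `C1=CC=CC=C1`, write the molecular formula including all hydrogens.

Heavy atoms from the SMILES: 6 C.
Implicit hydrogens by atom environment:
  6 × C (aromatic): 1 H each → 6
  Total hydrogens = 6.
Molecular formula: C6H6

C6H6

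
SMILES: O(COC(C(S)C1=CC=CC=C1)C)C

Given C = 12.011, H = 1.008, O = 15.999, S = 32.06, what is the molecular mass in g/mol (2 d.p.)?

212.31

Molecular formula: C11H16O2S.
M = 11×12.011 + 16×1.008 + 2×15.999 + 1×32.06 = 212.31 g/mol.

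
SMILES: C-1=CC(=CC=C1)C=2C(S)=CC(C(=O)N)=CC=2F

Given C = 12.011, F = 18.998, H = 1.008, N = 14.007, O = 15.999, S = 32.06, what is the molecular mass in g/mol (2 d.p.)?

247.29

Molecular formula: C13H10FNOS.
M = 13×12.011 + 1×18.998 + 10×1.008 + 1×14.007 + 1×15.999 + 1×32.06 = 247.29 g/mol.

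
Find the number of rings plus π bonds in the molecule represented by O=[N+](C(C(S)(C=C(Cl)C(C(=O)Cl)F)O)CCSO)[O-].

3

Molecular formula from the SMILES: C8H10Cl2FNO5S2.
DoU = (2C + 2 + N − H − X)/2 = (2·8 + 2 + 1 − 10 − 3)/2 = 6/2 = 3.
(Structurally: 0 ring(s) + 3 π bond(s) = 3.)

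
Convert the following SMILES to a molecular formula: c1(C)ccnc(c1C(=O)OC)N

Heavy atoms from the SMILES: 8 C, 2 N, 2 O.
Implicit hydrogens by atom environment:
  3 × C (aromatic): no H
  2 × C: 3 H each → 6
  2 × C (aromatic): 1 H each → 2
  2 × O: no H
  1 × C: no H
  1 × N: 2 H
  1 × N (aromatic): no H
  Total hydrogens = 10.
Molecular formula: C8H10N2O2

C8H10N2O2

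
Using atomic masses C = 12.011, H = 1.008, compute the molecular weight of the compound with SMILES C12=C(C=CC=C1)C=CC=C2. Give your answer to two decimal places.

Molecular formula: C10H8.
M = 10×12.011 + 8×1.008 = 128.17 g/mol.

128.17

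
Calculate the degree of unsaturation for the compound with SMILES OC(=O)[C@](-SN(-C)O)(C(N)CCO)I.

Molecular formula from the SMILES: C6H13IN2O4S.
DoU = (2C + 2 + N − H − X)/2 = (2·6 + 2 + 2 − 13 − 1)/2 = 2/2 = 1.
(Structurally: 0 ring(s) + 1 π bond(s) = 1.)

1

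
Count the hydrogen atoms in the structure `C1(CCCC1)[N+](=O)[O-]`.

Hydrogens are implicit in SMILES; fill each atom to its normal valence:
  4 × C: 2 H each → 8
  1 × C: 1 H
  1 × N (charge +1): no H
  1 × O: no H
  1 × O (charge -1): no H
  Total hydrogens = 9.

9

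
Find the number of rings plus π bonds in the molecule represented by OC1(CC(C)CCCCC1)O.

Molecular formula from the SMILES: C9H18O2.
DoU = (2C + 2 + N − H − X)/2 = (2·9 + 2 + 0 − 18 − 0)/2 = 2/2 = 1.
(Structurally: 1 ring(s) + 0 π bond(s) = 1.)

1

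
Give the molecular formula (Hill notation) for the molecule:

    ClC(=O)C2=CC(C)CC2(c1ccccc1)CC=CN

Heavy atoms from the SMILES: 16 C, 1 Cl, 1 N, 1 O.
Implicit hydrogens by atom environment:
  5 × C (aromatic): 1 H each → 5
  4 × C: 1 H each → 4
  3 × C: no H
  2 × C: 2 H each → 4
  1 × C: 3 H
  1 × C (aromatic): no H
  1 × Cl: no H
  1 × N: 2 H
  1 × O: no H
  Total hydrogens = 18.
Molecular formula: C16H18ClNO

C16H18ClNO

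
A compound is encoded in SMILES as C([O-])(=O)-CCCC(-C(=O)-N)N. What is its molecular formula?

C6H11N2O3-

Heavy atoms from the SMILES: 6 C, 2 N, 3 O.
Implicit hydrogens by atom environment:
  3 × C: 2 H each → 6
  2 × C: no H
  2 × N: 2 H each → 4
  2 × O: no H
  1 × C: 1 H
  1 × O (charge -1): no H
  Total hydrogens = 11.
Net charge -1.
Molecular formula: C6H11N2O3-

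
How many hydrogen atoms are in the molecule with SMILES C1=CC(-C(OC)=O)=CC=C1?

8

Hydrogens are implicit in SMILES; fill each atom to its normal valence:
  5 × C (aromatic): 1 H each → 5
  2 × O: no H
  1 × C: 3 H
  1 × C (aromatic): no H
  1 × C: no H
  Total hydrogens = 8.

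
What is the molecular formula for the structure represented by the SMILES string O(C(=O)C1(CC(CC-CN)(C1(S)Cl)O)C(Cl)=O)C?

C10H15Cl2NO4S

Heavy atoms from the SMILES: 10 C, 2 Cl, 1 N, 4 O, 1 S.
Implicit hydrogens by atom environment:
  5 × C: no H
  4 × C: 2 H each → 8
  3 × O: no H
  2 × Cl: no H
  1 × C: 3 H
  1 × N: 2 H
  1 × O: 1 H
  1 × S: 1 H
  Total hydrogens = 15.
Molecular formula: C10H15Cl2NO4S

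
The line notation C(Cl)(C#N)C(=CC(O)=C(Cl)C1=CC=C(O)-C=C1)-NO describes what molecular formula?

Heavy atoms from the SMILES: 12 C, 2 Cl, 2 N, 3 O.
Implicit hydrogens by atom environment:
  4 × C (aromatic): 1 H each → 4
  4 × C: no H
  3 × O: 1 H each → 3
  2 × C: 1 H each → 2
  2 × C (aromatic): no H
  2 × Cl: no H
  1 × N: 1 H
  1 × N: no H
  Total hydrogens = 10.
Molecular formula: C12H10Cl2N2O3

C12H10Cl2N2O3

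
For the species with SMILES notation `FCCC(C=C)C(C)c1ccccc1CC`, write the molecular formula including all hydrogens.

C15H21F

Heavy atoms from the SMILES: 15 C, 1 F.
Implicit hydrogens by atom environment:
  4 × C: 2 H each → 8
  4 × C (aromatic): 1 H each → 4
  3 × C: 1 H each → 3
  2 × C: 3 H each → 6
  2 × C (aromatic): no H
  1 × F: no H
  Total hydrogens = 21.
Molecular formula: C15H21F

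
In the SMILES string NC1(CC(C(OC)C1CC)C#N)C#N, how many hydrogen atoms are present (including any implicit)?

Hydrogens are implicit in SMILES; fill each atom to its normal valence:
  3 × C: 1 H each → 3
  3 × C: no H
  2 × C: 3 H each → 6
  2 × C: 2 H each → 4
  2 × N: no H
  1 × N: 2 H
  1 × O: no H
  Total hydrogens = 15.

15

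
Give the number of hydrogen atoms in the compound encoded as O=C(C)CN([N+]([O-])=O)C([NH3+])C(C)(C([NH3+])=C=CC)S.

20

Hydrogens are implicit in SMILES; fill each atom to its normal valence:
  4 × C: no H
  3 × C: 3 H each → 9
  2 × C: 1 H each → 2
  2 × N (charge +1): 3 H each → 6
  2 × O: no H
  1 × C: 2 H
  1 × N: no H
  1 × N (charge +1): no H
  1 × O (charge -1): no H
  1 × S: 1 H
  Total hydrogens = 20.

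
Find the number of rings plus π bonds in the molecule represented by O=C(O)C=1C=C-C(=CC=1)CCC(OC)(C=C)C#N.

8

Molecular formula from the SMILES: C14H15NO3.
DoU = (2C + 2 + N − H − X)/2 = (2·14 + 2 + 1 − 15 − 0)/2 = 16/2 = 8.
(Structurally: 1 ring(s) + 7 π bond(s) = 8.)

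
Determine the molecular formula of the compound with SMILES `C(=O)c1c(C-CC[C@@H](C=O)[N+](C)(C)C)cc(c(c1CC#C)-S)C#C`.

Heavy atoms from the SMILES: 20 C, 1 N, 2 O, 1 S.
Implicit hydrogens by atom environment:
  5 × C: 1 H each → 5
  5 × C (aromatic): no H
  4 × C: 2 H each → 8
  3 × C: 3 H each → 9
  2 × C: no H
  2 × O: no H
  1 × C (aromatic): 1 H
  1 × N (charge +1): no H
  1 × S: 1 H
  Total hydrogens = 24.
Net charge +1.
Molecular formula: C20H24NO2S+

C20H24NO2S+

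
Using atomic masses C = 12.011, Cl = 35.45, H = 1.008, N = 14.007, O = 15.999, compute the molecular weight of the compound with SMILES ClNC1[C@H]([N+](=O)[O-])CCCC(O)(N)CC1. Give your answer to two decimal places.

Molecular formula: C8H16ClN3O3.
M = 8×12.011 + 1×35.45 + 16×1.008 + 3×14.007 + 3×15.999 = 237.68 g/mol.

237.68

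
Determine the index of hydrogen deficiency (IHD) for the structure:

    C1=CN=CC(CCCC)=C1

4

Molecular formula from the SMILES: C9H13N.
DoU = (2C + 2 + N − H − X)/2 = (2·9 + 2 + 1 − 13 − 0)/2 = 8/2 = 4.
(Structurally: 1 ring(s) + 3 π bond(s) = 4.)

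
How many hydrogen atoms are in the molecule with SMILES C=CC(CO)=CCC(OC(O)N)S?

Hydrogens are implicit in SMILES; fill each atom to its normal valence:
  4 × C: 1 H each → 4
  3 × C: 2 H each → 6
  2 × O: 1 H each → 2
  1 × C: no H
  1 × N: 2 H
  1 × O: no H
  1 × S: 1 H
  Total hydrogens = 15.

15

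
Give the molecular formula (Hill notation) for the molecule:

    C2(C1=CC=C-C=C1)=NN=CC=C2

C10H8N2

Heavy atoms from the SMILES: 10 C, 2 N.
Implicit hydrogens by atom environment:
  8 × C (aromatic): 1 H each → 8
  2 × C (aromatic): no H
  2 × N (aromatic): no H
  Total hydrogens = 8.
Molecular formula: C10H8N2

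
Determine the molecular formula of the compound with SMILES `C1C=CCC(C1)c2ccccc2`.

Heavy atoms from the SMILES: 12 C.
Implicit hydrogens by atom environment:
  5 × C (aromatic): 1 H each → 5
  3 × C: 2 H each → 6
  3 × C: 1 H each → 3
  1 × C (aromatic): no H
  Total hydrogens = 14.
Molecular formula: C12H14

C12H14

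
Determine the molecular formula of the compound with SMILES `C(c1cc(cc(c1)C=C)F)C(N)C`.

Heavy atoms from the SMILES: 11 C, 1 F, 1 N.
Implicit hydrogens by atom environment:
  3 × C (aromatic): 1 H each → 3
  3 × C (aromatic): no H
  2 × C: 2 H each → 4
  2 × C: 1 H each → 2
  1 × C: 3 H
  1 × F: no H
  1 × N: 2 H
  Total hydrogens = 14.
Molecular formula: C11H14FN

C11H14FN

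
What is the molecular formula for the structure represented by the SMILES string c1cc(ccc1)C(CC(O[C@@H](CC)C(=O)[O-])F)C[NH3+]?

C14H20FNO3

Heavy atoms from the SMILES: 14 C, 1 F, 1 N, 3 O.
Implicit hydrogens by atom environment:
  5 × C (aromatic): 1 H each → 5
  3 × C: 2 H each → 6
  3 × C: 1 H each → 3
  2 × O: no H
  1 × C: 3 H
  1 × C: no H
  1 × C (aromatic): no H
  1 × F: no H
  1 × N (charge +1): 3 H
  1 × O (charge -1): no H
  Total hydrogens = 20.
Molecular formula: C14H20FNO3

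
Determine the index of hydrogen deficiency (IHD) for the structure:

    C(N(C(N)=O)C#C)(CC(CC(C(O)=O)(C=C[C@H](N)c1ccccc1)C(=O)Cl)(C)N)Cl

10

Molecular formula from the SMILES: C20H24Cl2N4O4.
DoU = (2C + 2 + N − H − X)/2 = (2·20 + 2 + 4 − 24 − 2)/2 = 20/2 = 10.
(Structurally: 1 ring(s) + 9 π bond(s) = 10.)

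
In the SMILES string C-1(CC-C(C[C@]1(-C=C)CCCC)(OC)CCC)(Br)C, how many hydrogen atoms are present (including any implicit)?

Hydrogens are implicit in SMILES; fill each atom to its normal valence:
  9 × C: 2 H each → 18
  4 × C: 3 H each → 12
  3 × C: no H
  1 × Br: no H
  1 × C: 1 H
  1 × O: no H
  Total hydrogens = 31.

31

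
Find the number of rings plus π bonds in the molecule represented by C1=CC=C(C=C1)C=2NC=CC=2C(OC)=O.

8

Molecular formula from the SMILES: C12H11NO2.
DoU = (2C + 2 + N − H − X)/2 = (2·12 + 2 + 1 − 11 − 0)/2 = 16/2 = 8.
(Structurally: 2 ring(s) + 6 π bond(s) = 8.)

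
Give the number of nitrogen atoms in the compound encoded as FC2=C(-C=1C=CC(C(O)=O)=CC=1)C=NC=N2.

The symbol for nitrogen appears 2 times in the SMILES.

2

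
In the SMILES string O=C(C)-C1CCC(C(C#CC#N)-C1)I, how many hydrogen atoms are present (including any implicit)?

Hydrogens are implicit in SMILES; fill each atom to its normal valence:
  4 × C: no H
  3 × C: 2 H each → 6
  3 × C: 1 H each → 3
  1 × C: 3 H
  1 × I: no H
  1 × N: no H
  1 × O: no H
  Total hydrogens = 12.

12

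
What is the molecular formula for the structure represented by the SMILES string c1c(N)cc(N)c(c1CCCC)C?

Heavy atoms from the SMILES: 11 C, 2 N.
Implicit hydrogens by atom environment:
  4 × C (aromatic): no H
  3 × C: 2 H each → 6
  2 × C: 3 H each → 6
  2 × C (aromatic): 1 H each → 2
  2 × N: 2 H each → 4
  Total hydrogens = 18.
Molecular formula: C11H18N2

C11H18N2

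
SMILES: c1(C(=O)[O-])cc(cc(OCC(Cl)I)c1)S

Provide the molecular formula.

C9H7ClIO3S-

Heavy atoms from the SMILES: 9 C, 1 Cl, 1 I, 3 O, 1 S.
Implicit hydrogens by atom environment:
  3 × C (aromatic): 1 H each → 3
  3 × C (aromatic): no H
  2 × O: no H
  1 × C: 2 H
  1 × C: 1 H
  1 × C: no H
  1 × Cl: no H
  1 × I: no H
  1 × O (charge -1): no H
  1 × S: 1 H
  Total hydrogens = 7.
Net charge -1.
Molecular formula: C9H7ClIO3S-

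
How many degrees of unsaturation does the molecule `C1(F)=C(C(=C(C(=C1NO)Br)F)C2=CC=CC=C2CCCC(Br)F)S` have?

8

Molecular formula from the SMILES: C16H14Br2F3NOS.
DoU = (2C + 2 + N − H − X)/2 = (2·16 + 2 + 1 − 14 − 5)/2 = 16/2 = 8.
(Structurally: 2 ring(s) + 6 π bond(s) = 8.)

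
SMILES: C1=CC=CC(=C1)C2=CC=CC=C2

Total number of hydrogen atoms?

Hydrogens are implicit in SMILES; fill each atom to its normal valence:
  10 × C (aromatic): 1 H each → 10
  2 × C (aromatic): no H
  Total hydrogens = 10.

10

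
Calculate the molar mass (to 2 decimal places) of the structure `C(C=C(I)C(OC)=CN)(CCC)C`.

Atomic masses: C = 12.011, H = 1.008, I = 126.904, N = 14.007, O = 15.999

Molecular formula: C10H18INO.
M = 10×12.011 + 18×1.008 + 1×126.904 + 1×14.007 + 1×15.999 = 295.16 g/mol.

295.16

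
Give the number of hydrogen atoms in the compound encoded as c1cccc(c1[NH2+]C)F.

9

Hydrogens are implicit in SMILES; fill each atom to its normal valence:
  4 × C (aromatic): 1 H each → 4
  2 × C (aromatic): no H
  1 × C: 3 H
  1 × F: no H
  1 × N (charge +1): 2 H
  Total hydrogens = 9.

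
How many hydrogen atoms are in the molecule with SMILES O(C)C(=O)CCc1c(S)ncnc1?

Hydrogens are implicit in SMILES; fill each atom to its normal valence:
  2 × C: 2 H each → 4
  2 × C (aromatic): 1 H each → 2
  2 × C (aromatic): no H
  2 × N (aromatic): no H
  2 × O: no H
  1 × C: 3 H
  1 × C: no H
  1 × S: 1 H
  Total hydrogens = 10.

10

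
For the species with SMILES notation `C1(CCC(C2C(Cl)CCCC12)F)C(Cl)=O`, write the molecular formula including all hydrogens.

C11H15Cl2FO

Heavy atoms from the SMILES: 11 C, 2 Cl, 1 F, 1 O.
Implicit hydrogens by atom environment:
  5 × C: 2 H each → 10
  5 × C: 1 H each → 5
  2 × Cl: no H
  1 × C: no H
  1 × F: no H
  1 × O: no H
  Total hydrogens = 15.
Molecular formula: C11H15Cl2FO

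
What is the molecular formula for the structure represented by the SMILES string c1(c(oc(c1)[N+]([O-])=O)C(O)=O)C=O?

C6H3NO6

Heavy atoms from the SMILES: 6 C, 1 N, 6 O.
Implicit hydrogens by atom environment:
  3 × C (aromatic): no H
  3 × O: no H
  1 × C (aromatic): 1 H
  1 × C: 1 H
  1 × C: no H
  1 × N (charge +1): no H
  1 × O: 1 H
  1 × O (aromatic): no H
  1 × O (charge -1): no H
  Total hydrogens = 3.
Molecular formula: C6H3NO6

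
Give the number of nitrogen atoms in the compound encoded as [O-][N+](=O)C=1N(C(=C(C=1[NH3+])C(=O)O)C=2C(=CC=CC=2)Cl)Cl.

3

The symbol for nitrogen appears 3 times in the SMILES.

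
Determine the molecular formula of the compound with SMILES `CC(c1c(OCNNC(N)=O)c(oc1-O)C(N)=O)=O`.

C9H12N4O6

Heavy atoms from the SMILES: 9 C, 4 N, 6 O.
Implicit hydrogens by atom environment:
  4 × C (aromatic): no H
  4 × O: no H
  3 × C: no H
  2 × N: 2 H each → 4
  2 × N: 1 H each → 2
  1 × C: 3 H
  1 × C: 2 H
  1 × O: 1 H
  1 × O (aromatic): no H
  Total hydrogens = 12.
Molecular formula: C9H12N4O6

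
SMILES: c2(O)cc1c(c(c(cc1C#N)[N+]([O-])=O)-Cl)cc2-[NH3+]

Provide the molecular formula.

C11H7ClN3O3+

Heavy atoms from the SMILES: 11 C, 1 Cl, 3 N, 3 O.
Implicit hydrogens by atom environment:
  7 × C (aromatic): no H
  3 × C (aromatic): 1 H each → 3
  1 × C: no H
  1 × Cl: no H
  1 × N (charge +1): 3 H
  1 × N (charge +1): no H
  1 × N: no H
  1 × O: 1 H
  1 × O: no H
  1 × O (charge -1): no H
  Total hydrogens = 7.
Net charge +1.
Molecular formula: C11H7ClN3O3+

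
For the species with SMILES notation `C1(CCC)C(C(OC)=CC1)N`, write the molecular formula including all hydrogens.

C9H17NO

Heavy atoms from the SMILES: 9 C, 1 N, 1 O.
Implicit hydrogens by atom environment:
  3 × C: 2 H each → 6
  3 × C: 1 H each → 3
  2 × C: 3 H each → 6
  1 × C: no H
  1 × N: 2 H
  1 × O: no H
  Total hydrogens = 17.
Molecular formula: C9H17NO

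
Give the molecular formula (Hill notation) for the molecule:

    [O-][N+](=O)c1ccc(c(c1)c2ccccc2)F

Heavy atoms from the SMILES: 12 C, 1 F, 1 N, 2 O.
Implicit hydrogens by atom environment:
  8 × C (aromatic): 1 H each → 8
  4 × C (aromatic): no H
  1 × F: no H
  1 × N (charge +1): no H
  1 × O: no H
  1 × O (charge -1): no H
  Total hydrogens = 8.
Molecular formula: C12H8FNO2

C12H8FNO2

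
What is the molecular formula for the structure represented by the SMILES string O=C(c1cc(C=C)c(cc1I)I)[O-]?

Heavy atoms from the SMILES: 9 C, 2 I, 2 O.
Implicit hydrogens by atom environment:
  4 × C (aromatic): no H
  2 × C (aromatic): 1 H each → 2
  2 × I: no H
  1 × C: 2 H
  1 × C: 1 H
  1 × C: no H
  1 × O: no H
  1 × O (charge -1): no H
  Total hydrogens = 5.
Net charge -1.
Molecular formula: C9H5I2O2-

C9H5I2O2-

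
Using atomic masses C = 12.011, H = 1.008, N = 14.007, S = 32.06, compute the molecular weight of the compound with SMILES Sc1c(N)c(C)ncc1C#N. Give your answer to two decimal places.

165.21

Molecular formula: C7H7N3S.
M = 7×12.011 + 7×1.008 + 3×14.007 + 1×32.06 = 165.21 g/mol.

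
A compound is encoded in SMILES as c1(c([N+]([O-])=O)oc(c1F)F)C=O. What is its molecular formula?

C5HF2NO4

Heavy atoms from the SMILES: 5 C, 2 F, 1 N, 4 O.
Implicit hydrogens by atom environment:
  4 × C (aromatic): no H
  2 × F: no H
  2 × O: no H
  1 × C: 1 H
  1 × N (charge +1): no H
  1 × O (aromatic): no H
  1 × O (charge -1): no H
  Total hydrogens = 1.
Molecular formula: C5HF2NO4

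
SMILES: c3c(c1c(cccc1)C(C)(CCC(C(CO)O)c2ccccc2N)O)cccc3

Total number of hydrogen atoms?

29

Hydrogens are implicit in SMILES; fill each atom to its normal valence:
  13 × C (aromatic): 1 H each → 13
  5 × C (aromatic): no H
  3 × C: 2 H each → 6
  3 × O: 1 H each → 3
  2 × C: 1 H each → 2
  1 × C: 3 H
  1 × C: no H
  1 × N: 2 H
  Total hydrogens = 29.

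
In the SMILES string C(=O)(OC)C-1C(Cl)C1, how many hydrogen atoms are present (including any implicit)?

7

Hydrogens are implicit in SMILES; fill each atom to its normal valence:
  2 × C: 1 H each → 2
  2 × O: no H
  1 × C: 3 H
  1 × C: 2 H
  1 × C: no H
  1 × Cl: no H
  Total hydrogens = 7.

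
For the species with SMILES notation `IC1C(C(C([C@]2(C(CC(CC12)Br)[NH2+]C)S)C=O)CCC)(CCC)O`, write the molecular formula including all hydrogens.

Heavy atoms from the SMILES: 1 Br, 18 C, 1 I, 1 N, 2 O, 1 S.
Implicit hydrogens by atom environment:
  7 × C: 1 H each → 7
  6 × C: 2 H each → 12
  3 × C: 3 H each → 9
  2 × C: no H
  1 × Br: no H
  1 × I: no H
  1 × N (charge +1): 2 H
  1 × O: 1 H
  1 × O: no H
  1 × S: 1 H
  Total hydrogens = 32.
Net charge +1.
Molecular formula: C18H32BrINO2S+

C18H32BrINO2S+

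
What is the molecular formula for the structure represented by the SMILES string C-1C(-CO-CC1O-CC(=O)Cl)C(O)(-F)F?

C8H11ClF2O4

Heavy atoms from the SMILES: 8 C, 1 Cl, 2 F, 4 O.
Implicit hydrogens by atom environment:
  4 × C: 2 H each → 8
  3 × O: no H
  2 × C: 1 H each → 2
  2 × C: no H
  2 × F: no H
  1 × Cl: no H
  1 × O: 1 H
  Total hydrogens = 11.
Molecular formula: C8H11ClF2O4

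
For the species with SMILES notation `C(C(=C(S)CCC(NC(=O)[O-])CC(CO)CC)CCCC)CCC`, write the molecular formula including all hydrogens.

Heavy atoms from the SMILES: 19 C, 1 N, 3 O, 1 S.
Implicit hydrogens by atom environment:
  11 × C: 2 H each → 22
  3 × C: 3 H each → 9
  3 × C: no H
  2 × C: 1 H each → 2
  1 × N: 1 H
  1 × O: 1 H
  1 × O: no H
  1 × O (charge -1): no H
  1 × S: 1 H
  Total hydrogens = 36.
Net charge -1.
Molecular formula: C19H36NO3S-

C19H36NO3S-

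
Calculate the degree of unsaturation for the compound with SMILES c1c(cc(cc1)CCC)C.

4

Molecular formula from the SMILES: C10H14.
DoU = (2C + 2 + N − H − X)/2 = (2·10 + 2 + 0 − 14 − 0)/2 = 8/2 = 4.
(Structurally: 1 ring(s) + 3 π bond(s) = 4.)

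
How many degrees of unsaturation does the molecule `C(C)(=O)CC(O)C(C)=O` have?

Molecular formula from the SMILES: C6H10O3.
DoU = (2C + 2 + N − H − X)/2 = (2·6 + 2 + 0 − 10 − 0)/2 = 4/2 = 2.
(Structurally: 0 ring(s) + 2 π bond(s) = 2.)

2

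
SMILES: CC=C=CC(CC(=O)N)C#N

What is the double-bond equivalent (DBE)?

5

Molecular formula from the SMILES: C8H10N2O.
DoU = (2C + 2 + N − H − X)/2 = (2·8 + 2 + 2 − 10 − 0)/2 = 10/2 = 5.
(Structurally: 0 ring(s) + 5 π bond(s) = 5.)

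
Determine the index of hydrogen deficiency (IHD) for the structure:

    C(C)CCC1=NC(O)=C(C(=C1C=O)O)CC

5

Molecular formula from the SMILES: C12H17NO3.
DoU = (2C + 2 + N − H − X)/2 = (2·12 + 2 + 1 − 17 − 0)/2 = 10/2 = 5.
(Structurally: 1 ring(s) + 4 π bond(s) = 5.)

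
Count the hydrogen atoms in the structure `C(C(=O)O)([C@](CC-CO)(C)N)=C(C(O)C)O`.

19

Hydrogens are implicit in SMILES; fill each atom to its normal valence:
  4 × C: no H
  4 × O: 1 H each → 4
  3 × C: 2 H each → 6
  2 × C: 3 H each → 6
  1 × C: 1 H
  1 × N: 2 H
  1 × O: no H
  Total hydrogens = 19.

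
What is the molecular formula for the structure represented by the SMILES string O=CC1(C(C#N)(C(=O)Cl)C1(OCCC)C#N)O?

C10H9ClN2O4

Heavy atoms from the SMILES: 10 C, 1 Cl, 2 N, 4 O.
Implicit hydrogens by atom environment:
  6 × C: no H
  3 × O: no H
  2 × C: 2 H each → 4
  2 × N: no H
  1 × C: 3 H
  1 × C: 1 H
  1 × Cl: no H
  1 × O: 1 H
  Total hydrogens = 9.
Molecular formula: C10H9ClN2O4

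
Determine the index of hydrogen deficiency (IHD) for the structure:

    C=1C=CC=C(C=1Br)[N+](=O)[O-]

Molecular formula from the SMILES: C6H4BrNO2.
DoU = (2C + 2 + N − H − X)/2 = (2·6 + 2 + 1 − 4 − 1)/2 = 10/2 = 5.
(Structurally: 1 ring(s) + 4 π bond(s) = 5.)

5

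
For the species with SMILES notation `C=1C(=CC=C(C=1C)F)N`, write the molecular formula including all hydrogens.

Heavy atoms from the SMILES: 7 C, 1 F, 1 N.
Implicit hydrogens by atom environment:
  3 × C (aromatic): 1 H each → 3
  3 × C (aromatic): no H
  1 × C: 3 H
  1 × F: no H
  1 × N: 2 H
  Total hydrogens = 8.
Molecular formula: C7H8FN

C7H8FN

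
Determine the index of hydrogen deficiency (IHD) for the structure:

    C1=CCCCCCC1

2

Molecular formula from the SMILES: C8H14.
DoU = (2C + 2 + N − H − X)/2 = (2·8 + 2 + 0 − 14 − 0)/2 = 4/2 = 2.
(Structurally: 1 ring(s) + 1 π bond(s) = 2.)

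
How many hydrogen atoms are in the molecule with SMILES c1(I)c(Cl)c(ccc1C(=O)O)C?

Hydrogens are implicit in SMILES; fill each atom to its normal valence:
  4 × C (aromatic): no H
  2 × C (aromatic): 1 H each → 2
  1 × C: 3 H
  1 × C: no H
  1 × Cl: no H
  1 × I: no H
  1 × O: 1 H
  1 × O: no H
  Total hydrogens = 6.

6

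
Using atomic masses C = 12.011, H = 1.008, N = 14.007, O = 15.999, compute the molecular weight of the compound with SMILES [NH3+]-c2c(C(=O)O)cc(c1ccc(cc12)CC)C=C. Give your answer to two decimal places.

Molecular formula: C15H16NO2+.
M = 15×12.011 + 16×1.008 + 1×14.007 + 2×15.999 = 242.30 g/mol.

242.30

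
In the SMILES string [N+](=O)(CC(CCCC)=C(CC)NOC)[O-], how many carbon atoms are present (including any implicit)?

10

The symbol for carbon appears 10 times in the SMILES.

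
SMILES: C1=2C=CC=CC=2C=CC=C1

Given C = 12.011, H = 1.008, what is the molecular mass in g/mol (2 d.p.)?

Molecular formula: C10H8.
M = 10×12.011 + 8×1.008 = 128.17 g/mol.

128.17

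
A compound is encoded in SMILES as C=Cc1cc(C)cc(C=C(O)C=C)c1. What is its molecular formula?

Heavy atoms from the SMILES: 13 C, 1 O.
Implicit hydrogens by atom environment:
  3 × C (aromatic): 1 H each → 3
  3 × C: 1 H each → 3
  3 × C (aromatic): no H
  2 × C: 2 H each → 4
  1 × C: 3 H
  1 × C: no H
  1 × O: 1 H
  Total hydrogens = 14.
Molecular formula: C13H14O

C13H14O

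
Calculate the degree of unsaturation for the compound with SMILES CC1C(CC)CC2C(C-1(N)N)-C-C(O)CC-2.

2

Molecular formula from the SMILES: C13H26N2O.
DoU = (2C + 2 + N − H − X)/2 = (2·13 + 2 + 2 − 26 − 0)/2 = 4/2 = 2.
(Structurally: 2 ring(s) + 0 π bond(s) = 2.)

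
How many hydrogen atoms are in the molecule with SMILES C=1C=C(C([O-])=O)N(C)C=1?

6

Hydrogens are implicit in SMILES; fill each atom to its normal valence:
  3 × C (aromatic): 1 H each → 3
  1 × C: 3 H
  1 × C (aromatic): no H
  1 × C: no H
  1 × N (aromatic): no H
  1 × O: no H
  1 × O (charge -1): no H
  Total hydrogens = 6.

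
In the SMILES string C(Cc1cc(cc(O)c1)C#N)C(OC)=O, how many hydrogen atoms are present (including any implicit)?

11

Hydrogens are implicit in SMILES; fill each atom to its normal valence:
  3 × C (aromatic): 1 H each → 3
  3 × C (aromatic): no H
  2 × C: 2 H each → 4
  2 × C: no H
  2 × O: no H
  1 × C: 3 H
  1 × N: no H
  1 × O: 1 H
  Total hydrogens = 11.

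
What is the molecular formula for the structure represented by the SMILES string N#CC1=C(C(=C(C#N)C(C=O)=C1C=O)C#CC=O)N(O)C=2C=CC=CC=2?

C19H9N3O4

Heavy atoms from the SMILES: 19 C, 3 N, 4 O.
Implicit hydrogens by atom environment:
  7 × C (aromatic): no H
  5 × C (aromatic): 1 H each → 5
  4 × C: no H
  3 × C: 1 H each → 3
  3 × N: no H
  3 × O: no H
  1 × O: 1 H
  Total hydrogens = 9.
Molecular formula: C19H9N3O4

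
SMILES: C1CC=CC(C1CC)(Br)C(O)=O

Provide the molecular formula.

Heavy atoms from the SMILES: 1 Br, 9 C, 2 O.
Implicit hydrogens by atom environment:
  3 × C: 2 H each → 6
  3 × C: 1 H each → 3
  2 × C: no H
  1 × Br: no H
  1 × C: 3 H
  1 × O: 1 H
  1 × O: no H
  Total hydrogens = 13.
Molecular formula: C9H13BrO2

C9H13BrO2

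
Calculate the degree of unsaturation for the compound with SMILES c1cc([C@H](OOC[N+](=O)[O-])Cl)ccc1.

Molecular formula from the SMILES: C8H8ClNO4.
DoU = (2C + 2 + N − H − X)/2 = (2·8 + 2 + 1 − 8 − 1)/2 = 10/2 = 5.
(Structurally: 1 ring(s) + 4 π bond(s) = 5.)

5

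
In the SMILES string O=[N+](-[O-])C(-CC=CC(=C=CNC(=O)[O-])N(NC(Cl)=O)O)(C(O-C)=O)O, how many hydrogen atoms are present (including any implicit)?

Hydrogens are implicit in SMILES; fill each atom to its normal valence:
  6 × C: no H
  5 × O: no H
  3 × C: 1 H each → 3
  2 × N: 1 H each → 2
  2 × O: 1 H each → 2
  2 × O (charge -1): no H
  1 × C: 3 H
  1 × C: 2 H
  1 × Cl: no H
  1 × N: no H
  1 × N (charge +1): no H
  Total hydrogens = 12.

12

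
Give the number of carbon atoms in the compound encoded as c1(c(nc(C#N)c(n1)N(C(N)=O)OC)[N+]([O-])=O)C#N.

The symbol for carbon appears 8 times in the SMILES. Lowercase c denotes aromatic carbon and counts toward C.

8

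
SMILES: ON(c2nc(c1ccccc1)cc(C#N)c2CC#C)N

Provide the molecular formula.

C15H12N4O

Heavy atoms from the SMILES: 15 C, 4 N, 1 O.
Implicit hydrogens by atom environment:
  6 × C (aromatic): 1 H each → 6
  5 × C (aromatic): no H
  2 × C: no H
  2 × N: no H
  1 × C: 2 H
  1 × C: 1 H
  1 × N: 2 H
  1 × N (aromatic): no H
  1 × O: 1 H
  Total hydrogens = 12.
Molecular formula: C15H12N4O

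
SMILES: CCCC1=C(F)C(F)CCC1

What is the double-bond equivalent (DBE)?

Molecular formula from the SMILES: C9H14F2.
DoU = (2C + 2 + N − H − X)/2 = (2·9 + 2 + 0 − 14 − 2)/2 = 4/2 = 2.
(Structurally: 1 ring(s) + 1 π bond(s) = 2.)

2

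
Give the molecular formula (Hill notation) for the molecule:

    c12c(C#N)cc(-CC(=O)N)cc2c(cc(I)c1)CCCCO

C17H17IN2O2

Heavy atoms from the SMILES: 17 C, 1 I, 2 N, 2 O.
Implicit hydrogens by atom environment:
  6 × C (aromatic): no H
  5 × C: 2 H each → 10
  4 × C (aromatic): 1 H each → 4
  2 × C: no H
  1 × I: no H
  1 × N: 2 H
  1 × N: no H
  1 × O: 1 H
  1 × O: no H
  Total hydrogens = 17.
Molecular formula: C17H17IN2O2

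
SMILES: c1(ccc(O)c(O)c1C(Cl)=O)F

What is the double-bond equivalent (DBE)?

Molecular formula from the SMILES: C7H4ClFO3.
DoU = (2C + 2 + N − H − X)/2 = (2·7 + 2 + 0 − 4 − 2)/2 = 10/2 = 5.
(Structurally: 1 ring(s) + 4 π bond(s) = 5.)

5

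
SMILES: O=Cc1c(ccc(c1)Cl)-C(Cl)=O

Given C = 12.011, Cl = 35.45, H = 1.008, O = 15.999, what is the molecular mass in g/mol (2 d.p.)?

203.02

Molecular formula: C8H4Cl2O2.
M = 8×12.011 + 2×35.45 + 4×1.008 + 2×15.999 = 203.02 g/mol.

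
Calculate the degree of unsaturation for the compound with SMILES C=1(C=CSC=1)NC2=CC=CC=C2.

7

Molecular formula from the SMILES: C10H9NS.
DoU = (2C + 2 + N − H − X)/2 = (2·10 + 2 + 1 − 9 − 0)/2 = 14/2 = 7.
(Structurally: 2 ring(s) + 5 π bond(s) = 7.)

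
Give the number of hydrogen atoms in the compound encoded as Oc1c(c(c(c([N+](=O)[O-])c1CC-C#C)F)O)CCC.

14

Hydrogens are implicit in SMILES; fill each atom to its normal valence:
  6 × C (aromatic): no H
  4 × C: 2 H each → 8
  2 × O: 1 H each → 2
  1 × C: 3 H
  1 × C: 1 H
  1 × C: no H
  1 × F: no H
  1 × N (charge +1): no H
  1 × O: no H
  1 × O (charge -1): no H
  Total hydrogens = 14.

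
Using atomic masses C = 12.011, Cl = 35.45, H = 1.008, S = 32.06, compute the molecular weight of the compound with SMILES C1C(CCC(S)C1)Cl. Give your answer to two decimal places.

150.66

Molecular formula: C6H11ClS.
M = 6×12.011 + 1×35.45 + 11×1.008 + 1×32.06 = 150.66 g/mol.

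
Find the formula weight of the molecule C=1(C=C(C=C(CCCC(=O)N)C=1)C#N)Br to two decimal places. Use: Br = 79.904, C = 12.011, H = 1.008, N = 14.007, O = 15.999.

Molecular formula: C11H11BrN2O.
M = 1×79.904 + 11×12.011 + 11×1.008 + 2×14.007 + 1×15.999 = 267.13 g/mol.

267.13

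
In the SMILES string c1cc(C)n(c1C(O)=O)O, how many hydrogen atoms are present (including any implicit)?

7

Hydrogens are implicit in SMILES; fill each atom to its normal valence:
  2 × C (aromatic): 1 H each → 2
  2 × C (aromatic): no H
  2 × O: 1 H each → 2
  1 × C: 3 H
  1 × C: no H
  1 × N (aromatic): no H
  1 × O: no H
  Total hydrogens = 7.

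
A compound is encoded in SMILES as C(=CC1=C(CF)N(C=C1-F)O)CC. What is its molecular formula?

Heavy atoms from the SMILES: 9 C, 2 F, 1 N, 1 O.
Implicit hydrogens by atom environment:
  3 × C (aromatic): no H
  2 × C: 2 H each → 4
  2 × C: 1 H each → 2
  2 × F: no H
  1 × C: 3 H
  1 × C (aromatic): 1 H
  1 × N (aromatic): no H
  1 × O: 1 H
  Total hydrogens = 11.
Molecular formula: C9H11F2NO

C9H11F2NO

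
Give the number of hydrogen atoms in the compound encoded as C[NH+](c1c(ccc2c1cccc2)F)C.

13

Hydrogens are implicit in SMILES; fill each atom to its normal valence:
  6 × C (aromatic): 1 H each → 6
  4 × C (aromatic): no H
  2 × C: 3 H each → 6
  1 × F: no H
  1 × N (charge +1): 1 H
  Total hydrogens = 13.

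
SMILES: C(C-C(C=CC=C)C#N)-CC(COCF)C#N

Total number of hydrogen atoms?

17

Hydrogens are implicit in SMILES; fill each atom to its normal valence:
  6 × C: 2 H each → 12
  5 × C: 1 H each → 5
  2 × C: no H
  2 × N: no H
  1 × F: no H
  1 × O: no H
  Total hydrogens = 17.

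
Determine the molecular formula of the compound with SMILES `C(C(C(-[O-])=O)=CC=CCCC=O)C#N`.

Heavy atoms from the SMILES: 10 C, 1 N, 3 O.
Implicit hydrogens by atom environment:
  4 × C: 1 H each → 4
  3 × C: 2 H each → 6
  3 × C: no H
  2 × O: no H
  1 × N: no H
  1 × O (charge -1): no H
  Total hydrogens = 10.
Net charge -1.
Molecular formula: C10H10NO3-

C10H10NO3-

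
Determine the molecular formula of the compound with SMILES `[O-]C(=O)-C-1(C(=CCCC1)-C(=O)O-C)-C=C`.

C11H13O4-

Heavy atoms from the SMILES: 11 C, 4 O.
Implicit hydrogens by atom environment:
  4 × C: 2 H each → 8
  4 × C: no H
  3 × O: no H
  2 × C: 1 H each → 2
  1 × C: 3 H
  1 × O (charge -1): no H
  Total hydrogens = 13.
Net charge -1.
Molecular formula: C11H13O4-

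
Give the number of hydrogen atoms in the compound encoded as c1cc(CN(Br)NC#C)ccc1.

9

Hydrogens are implicit in SMILES; fill each atom to its normal valence:
  5 × C (aromatic): 1 H each → 5
  1 × Br: no H
  1 × C: 2 H
  1 × C: 1 H
  1 × C (aromatic): no H
  1 × C: no H
  1 × N: 1 H
  1 × N: no H
  Total hydrogens = 9.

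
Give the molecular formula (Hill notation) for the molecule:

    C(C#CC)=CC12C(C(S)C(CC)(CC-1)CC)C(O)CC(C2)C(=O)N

Heavy atoms from the SMILES: 20 C, 1 N, 2 O, 1 S.
Implicit hydrogens by atom environment:
  6 × C: 2 H each → 12
  6 × C: 1 H each → 6
  5 × C: no H
  3 × C: 3 H each → 9
  1 × N: 2 H
  1 × O: 1 H
  1 × O: no H
  1 × S: 1 H
  Total hydrogens = 31.
Molecular formula: C20H31NO2S

C20H31NO2S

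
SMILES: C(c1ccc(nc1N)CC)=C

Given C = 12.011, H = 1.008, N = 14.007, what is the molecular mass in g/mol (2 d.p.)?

148.21

Molecular formula: C9H12N2.
M = 9×12.011 + 12×1.008 + 2×14.007 = 148.21 g/mol.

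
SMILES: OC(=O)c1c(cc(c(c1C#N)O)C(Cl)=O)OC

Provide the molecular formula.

Heavy atoms from the SMILES: 10 C, 1 Cl, 1 N, 5 O.
Implicit hydrogens by atom environment:
  5 × C (aromatic): no H
  3 × C: no H
  3 × O: no H
  2 × O: 1 H each → 2
  1 × C: 3 H
  1 × C (aromatic): 1 H
  1 × Cl: no H
  1 × N: no H
  Total hydrogens = 6.
Molecular formula: C10H6ClNO5

C10H6ClNO5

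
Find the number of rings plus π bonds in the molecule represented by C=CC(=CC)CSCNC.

Molecular formula from the SMILES: C8H15NS.
DoU = (2C + 2 + N − H − X)/2 = (2·8 + 2 + 1 − 15 − 0)/2 = 4/2 = 2.
(Structurally: 0 ring(s) + 2 π bond(s) = 2.)

2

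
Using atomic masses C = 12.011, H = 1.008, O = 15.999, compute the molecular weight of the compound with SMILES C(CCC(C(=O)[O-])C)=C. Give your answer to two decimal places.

127.16

Molecular formula: C7H11O2-.
M = 7×12.011 + 11×1.008 + 2×15.999 = 127.16 g/mol.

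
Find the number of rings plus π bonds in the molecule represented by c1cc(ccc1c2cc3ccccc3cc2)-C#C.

13

Molecular formula from the SMILES: C18H12.
DoU = (2C + 2 + N − H − X)/2 = (2·18 + 2 + 0 − 12 − 0)/2 = 26/2 = 13.
(Structurally: 3 ring(s) + 10 π bond(s) = 13.)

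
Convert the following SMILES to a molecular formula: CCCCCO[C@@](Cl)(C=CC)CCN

C11H22ClNO

Heavy atoms from the SMILES: 11 C, 1 Cl, 1 N, 1 O.
Implicit hydrogens by atom environment:
  6 × C: 2 H each → 12
  2 × C: 3 H each → 6
  2 × C: 1 H each → 2
  1 × C: no H
  1 × Cl: no H
  1 × N: 2 H
  1 × O: no H
  Total hydrogens = 22.
Molecular formula: C11H22ClNO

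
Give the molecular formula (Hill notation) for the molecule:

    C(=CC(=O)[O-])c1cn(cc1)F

Heavy atoms from the SMILES: 7 C, 1 F, 1 N, 2 O.
Implicit hydrogens by atom environment:
  3 × C (aromatic): 1 H each → 3
  2 × C: 1 H each → 2
  1 × C (aromatic): no H
  1 × C: no H
  1 × F: no H
  1 × N (aromatic): no H
  1 × O: no H
  1 × O (charge -1): no H
  Total hydrogens = 5.
Net charge -1.
Molecular formula: C7H5FNO2-

C7H5FNO2-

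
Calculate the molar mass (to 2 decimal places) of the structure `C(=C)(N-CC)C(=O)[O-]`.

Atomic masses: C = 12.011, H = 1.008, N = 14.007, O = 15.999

Molecular formula: C5H8NO2-.
M = 5×12.011 + 8×1.008 + 1×14.007 + 2×15.999 = 114.12 g/mol.

114.12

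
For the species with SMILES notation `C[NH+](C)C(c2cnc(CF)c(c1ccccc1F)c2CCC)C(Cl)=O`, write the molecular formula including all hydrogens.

C19H22ClF2N2O+

Heavy atoms from the SMILES: 19 C, 1 Cl, 2 F, 2 N, 1 O.
Implicit hydrogens by atom environment:
  6 × C (aromatic): no H
  5 × C (aromatic): 1 H each → 5
  3 × C: 3 H each → 9
  3 × C: 2 H each → 6
  2 × F: no H
  1 × C: 1 H
  1 × C: no H
  1 × Cl: no H
  1 × N (charge +1): 1 H
  1 × N (aromatic): no H
  1 × O: no H
  Total hydrogens = 22.
Net charge +1.
Molecular formula: C19H22ClF2N2O+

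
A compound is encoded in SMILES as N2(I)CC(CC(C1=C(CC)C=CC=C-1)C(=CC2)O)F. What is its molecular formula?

Heavy atoms from the SMILES: 15 C, 1 F, 1 I, 1 N, 1 O.
Implicit hydrogens by atom environment:
  4 × C: 2 H each → 8
  4 × C (aromatic): 1 H each → 4
  3 × C: 1 H each → 3
  2 × C (aromatic): no H
  1 × C: 3 H
  1 × C: no H
  1 × F: no H
  1 × I: no H
  1 × N: no H
  1 × O: 1 H
  Total hydrogens = 19.
Molecular formula: C15H19FINO

C15H19FINO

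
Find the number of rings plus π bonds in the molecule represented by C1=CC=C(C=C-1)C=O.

Molecular formula from the SMILES: C7H6O.
DoU = (2C + 2 + N − H − X)/2 = (2·7 + 2 + 0 − 6 − 0)/2 = 10/2 = 5.
(Structurally: 1 ring(s) + 4 π bond(s) = 5.)

5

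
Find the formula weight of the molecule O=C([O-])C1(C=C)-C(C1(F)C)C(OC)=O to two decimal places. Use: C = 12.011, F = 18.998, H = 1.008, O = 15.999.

Molecular formula: C9H10FO4-.
M = 9×12.011 + 1×18.998 + 10×1.008 + 4×15.999 = 201.17 g/mol.

201.17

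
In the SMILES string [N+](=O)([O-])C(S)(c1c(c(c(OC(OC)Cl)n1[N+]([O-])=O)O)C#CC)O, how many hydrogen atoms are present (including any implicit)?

Hydrogens are implicit in SMILES; fill each atom to its normal valence:
  4 × C (aromatic): no H
  4 × O: no H
  3 × C: no H
  2 × C: 3 H each → 6
  2 × N (charge +1): no H
  2 × O: 1 H each → 2
  2 × O (charge -1): no H
  1 × C: 1 H
  1 × Cl: no H
  1 × N (aromatic): no H
  1 × S: 1 H
  Total hydrogens = 10.

10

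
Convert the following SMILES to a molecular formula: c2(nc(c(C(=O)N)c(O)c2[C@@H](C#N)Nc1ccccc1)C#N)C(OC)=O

Heavy atoms from the SMILES: 17 C, 5 N, 4 O.
Implicit hydrogens by atom environment:
  6 × C (aromatic): no H
  5 × C (aromatic): 1 H each → 5
  4 × C: no H
  3 × O: no H
  2 × N: no H
  1 × C: 3 H
  1 × C: 1 H
  1 × N: 2 H
  1 × N: 1 H
  1 × N (aromatic): no H
  1 × O: 1 H
  Total hydrogens = 13.
Molecular formula: C17H13N5O4

C17H13N5O4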